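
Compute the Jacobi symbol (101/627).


Compute (101/627) via quadratic reciprocity:
  reciprocity: (101/627) -> +(627/101)
  reduce: (21/101)
  reciprocity: (21/101) -> +(101/21)
  reduce: (17/21)
  reciprocity: (17/21) -> +(21/17)
  reduce: (4/17)
  pull out 2: (2/17) = +1  (since 17 mod 8 = 1)
  pull out 2: (2/17) = +1  (since 17 mod 8 = 1)
  (1/17) = 1
Product of signs = 1

1


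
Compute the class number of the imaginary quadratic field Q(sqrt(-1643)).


K = Q(sqrt(-1643)). d mod 4 = 1, so D = disc(K) = d = -1643
h(K) equals the number of primitive reduced positive-definite forms (a, b, c) = a*x^2 + b*x*y + c*y^2 with b^2 - 4ac = D,
where reduced means |b| <= a <= c, with b >= 0 whenever |b| = a or a = c, and primitive means gcd(a, b, c) = 1.
Reduced forces 3a^2 <= |D| = 1643, so 1 <= a <= 23; b must have the parity of D, and c = (b^2 - D)/(4a) must be an integer >= a.
Enumerate a = 1..23, b in [-a, a]:
  a=1: (1, 1, 411)  [1]
  a=2: none
  a=3: (3, -1, 137), (3, 1, 137)  [2]
  a=4..6: none
  a=7: (7, -3, 59), (7, 3, 59)  [2]
  a=8: none
  a=9: (9, -7, 47), (9, 7, 47)  [2]
  a=10..20: none
  a=21: (21, -17, 23), (21, 11, 21), (21, 17, 23)  [3]
  a=22..23: none
Total reduced forms: 1 + 2 + 2 + 2 + 3 = 10
h = 10

10


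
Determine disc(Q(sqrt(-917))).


For K = Q(sqrt(d)) with d squarefree: disc(K) = d if d = 1 mod 4, and disc(K) = 4d if d = 2 or 3 mod 4.
Here d = -917, and d mod 4 = 3.
d = 3 mod 4, not 1 (O_K = Z[sqrt(d)]), so disc(K) = 4d = 4 * (-917) = -3668

-3668


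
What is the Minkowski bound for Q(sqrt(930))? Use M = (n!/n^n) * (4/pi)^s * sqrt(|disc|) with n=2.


d = 930, d mod 4 = 2, so disc(K) = 4d = 3720; |disc(K)| = 3720
Real quadratic field, so n = 2, s = r2 = 0, r1 = 2
M = (n!/n^n) * (4/pi)^s * sqrt(|disc(K)|) = (2!/2^2) * (4/pi)^0 * sqrt(3720)
= 0.5 * 1.000000 * 60.991803
= 30.4959

30.4959


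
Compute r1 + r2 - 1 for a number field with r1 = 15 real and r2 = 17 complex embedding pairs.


By Dirichlet's unit theorem:
rank = r1 + r2 - 1
= 15 + 17 - 1
= 31

31


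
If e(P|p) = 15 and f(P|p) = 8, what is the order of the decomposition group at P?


|D_P| = e * f
= 15 * 8
= 120

120


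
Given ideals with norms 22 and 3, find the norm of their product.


N(IJ) = N(I) * N(J)
= 22 * 3
= 66

66


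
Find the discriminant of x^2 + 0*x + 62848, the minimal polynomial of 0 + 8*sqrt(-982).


The element 0 + 8*sqrt(-982) has minimal polynomial:
x^2 + 0*x + 62848
Discriminant = (0)^2 - 4*(62848)
= 0 - 251392
= -251392

-251392


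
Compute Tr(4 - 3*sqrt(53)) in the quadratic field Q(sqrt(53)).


Tr(a + b*sqrt(d)) = (a + b*sqrt(d)) + (a - b*sqrt(d)) = 2a
= 2 * (4)
= 8

8


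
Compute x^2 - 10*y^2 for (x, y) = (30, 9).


x^2 - d*y^2
= 30^2 - 10*9^2
= 900 - 810
= 90

90


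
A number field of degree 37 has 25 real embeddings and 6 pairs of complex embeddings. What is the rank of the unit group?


By Dirichlet's unit theorem:
rank = r1 + r2 - 1
= 25 + 6 - 1
= 30

30


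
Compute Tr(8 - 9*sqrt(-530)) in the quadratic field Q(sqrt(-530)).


Tr(a + b*sqrt(d)) = (a + b*sqrt(d)) + (a - b*sqrt(d)) = 2a
= 2 * (8)
= 16

16


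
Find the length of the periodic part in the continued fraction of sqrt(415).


Run the CF algorithm for sqrt(415).
a_0 = floor(sqrt(415)) = 20; set m_0=0, q_0=1.
Recurrence: m' = q*a - m,  q' = (d - m'^2)/q,  a' = floor((a_0 + m')/q').
  step 1: m=20, q=15, a=2
  step 2: m=10, q=21, a=1
  step 3: m=11, q=14, a=2
  step 4: m=17, q=9, a=4
  step 5: m=19, q=6, a=6
  step 6: m=17, q=21, a=1
  step 7: m=4, q=19, a=1
  step 8: m=15, q=10, a=3
  step 9: m=15, q=19, a=1
  step 10: m=4, q=21, a=1
  step 11: m=17, q=6, a=6
  step 12: m=19, q=9, a=4
  step 13: m=17, q=14, a=2
  step 14: m=11, q=21, a=1
  step 15: m=10, q=15, a=2
  step 16: m=20, q=1, a=40
a_16 = 2*a_0 = 40, so the period closes here.
sqrt(415) = [20; 2, 1, 2, 4, 6, 1, 1, 3, 1, 1, 6, 4, 2, 1, 2, 40]
Period length = 16

16


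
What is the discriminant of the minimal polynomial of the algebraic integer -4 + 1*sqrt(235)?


The element -4 + 1*sqrt(235) has minimal polynomial:
x^2 + 8*x - 219
Discriminant = (8)^2 - 4*(-219)
= 64 + 876
= 940

940


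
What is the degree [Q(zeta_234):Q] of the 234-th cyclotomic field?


The degree equals Euler's totient phi(234).
234 = 2 * 3^2 * 13
phi(234) = 72

72


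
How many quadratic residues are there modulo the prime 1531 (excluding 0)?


For prime p, the number of non-zero quadratic residues is (p-1)/2.
= (1531-1)/2
= 765

765


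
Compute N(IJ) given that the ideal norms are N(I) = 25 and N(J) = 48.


N(IJ) = N(I) * N(J)
= 25 * 48
= 1200

1200


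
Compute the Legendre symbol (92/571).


p = 571 is prime, so compute (92/571) with the reciprocity algorithm (Jacobi-symbol steps: pull out 2s via (2/n), flip via reciprocity, reduce):
  pull out 2: (2/571) = -1  (since 571 mod 8 = 3)
  pull out 2: (2/571) = -1  (since 571 mod 8 = 3)
  reciprocity: (23/571) -> -(571/23)
  reduce: (19/23)
  reciprocity: (19/23) -> -(23/19)
  reduce: (4/19)
  pull out 2: (2/19) = -1  (since 19 mod 8 = 3)
  pull out 2: (2/19) = -1  (since 19 mod 8 = 3)
  (1/19) = 1
Product of signs = 1
(92/571) = 1

1


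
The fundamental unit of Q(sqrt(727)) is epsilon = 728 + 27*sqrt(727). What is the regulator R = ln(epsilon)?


epsilon = 728 + 27*sqrt(727)
= 1455.9993
R = ln(1455.9993)
= 7.2834

7.2834


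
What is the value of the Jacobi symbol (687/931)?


Compute (687/931) via quadratic reciprocity:
  reciprocity: (687/931) -> -(931/687)
  reduce: (244/687)
  pull out 2: (2/687) = +1  (since 687 mod 8 = 7)
  pull out 2: (2/687) = +1  (since 687 mod 8 = 7)
  reciprocity: (61/687) -> +(687/61)
  reduce: (16/61)
  pull out 2: (2/61) = -1  (since 61 mod 8 = 5)
  pull out 2: (2/61) = -1  (since 61 mod 8 = 5)
  pull out 2: (2/61) = -1  (since 61 mod 8 = 5)
  pull out 2: (2/61) = -1  (since 61 mod 8 = 5)
  (1/61) = 1
Product of signs = -1

-1


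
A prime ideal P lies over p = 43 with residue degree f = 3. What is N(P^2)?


N(P^a) = p^(a*f)
= 43^(2*3)
= 43^6
= 6321363049

6321363049


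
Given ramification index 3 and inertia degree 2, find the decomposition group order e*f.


|D_P| = e * f
= 3 * 2
= 6

6


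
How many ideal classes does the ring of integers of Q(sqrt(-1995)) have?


K = Q(sqrt(-1995)). d mod 4 = 1, so D = disc(K) = d = -1995
h(K) equals the number of primitive reduced positive-definite forms (a, b, c) = a*x^2 + b*x*y + c*y^2 with b^2 - 4ac = D,
where reduced means |b| <= a <= c, with b >= 0 whenever |b| = a or a = c, and primitive means gcd(a, b, c) = 1.
Reduced forces 3a^2 <= |D| = 1995, so 1 <= a <= 25; b must have the parity of D, and c = (b^2 - D)/(4a) must be an integer >= a.
Enumerate a = 1..25, b in [-a, a]:
  a=1: (1, 1, 499)  [1]
  a=2: none
  a=3: (3, 3, 167)  [1]
  a=4: none
  a=5: (5, 5, 101)  [1]
  a=6: none
  a=7: (7, 7, 73)  [1]
  a=8..14: none
  a=15: (15, 15, 37)  [1]
  a=16..18: none
  a=19: (19, 19, 31)  [1]
  a=20: none
  a=21: (21, 21, 29)  [1]
  a=22: none
  a=23: (23, 11, 23)  [1]
  a=24..25: none
Total reduced forms: 1 + 1 + 1 + 1 + 1 + 1 + 1 + 1 = 8
h = 8

8


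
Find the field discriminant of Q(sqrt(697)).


For K = Q(sqrt(d)) with d squarefree: disc(K) = d if d = 1 mod 4, and disc(K) = 4d if d = 2 or 3 mod 4.
Here d = 697, and d mod 4 = 1.
d = 1 mod 4 (O_K = Z[(1+sqrt(d))/2]), so disc(K) = d = 697

697


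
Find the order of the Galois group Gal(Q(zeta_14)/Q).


|Gal(Q(zeta_14)/Q)| = phi(14)
= 6

6


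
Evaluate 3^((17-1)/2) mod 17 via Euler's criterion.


p = 17 is prime and the exponent is (p-1)/2 = 8, so by Euler's criterion 3^8 = (3/17) = +1 or -1 mod 17.
Compute by square-and-multiply:
  8 = 8 (binary 1000)
  Repeated squaring mod 17: 3^1 = 3, 3^2 = 9, 3^4 = 13, 3^8 = 16
  3^8 = 16 mod 17
Result 16 = p - 1 = -1 mod 17: 3 is a quadratic non-residue mod 17. As a residue in [0, p-1] the value is 16.
3^8 mod 17 = 16

16


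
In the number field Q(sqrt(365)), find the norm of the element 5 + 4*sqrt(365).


N(a + b*sqrt(d)) = a^2 - d*b^2
= (5)^2 - (365)*(4)^2
= 25 - 5840
= -5815

-5815


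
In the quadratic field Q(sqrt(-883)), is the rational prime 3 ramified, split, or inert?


K = Q(sqrt(-883)). Since d mod 4 = 1, disc(K) = -883.
Check p | disc: -883 mod 3 = 2.
p does not divide disc. Compute Legendre symbol (d/p):
2^((3-1)/2) mod 3 = -1
(d/p) = -1, so p is inert: (p) stays prime with e=1, f=2, g=1.
Therefore p is inert.

inert


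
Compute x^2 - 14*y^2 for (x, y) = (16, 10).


x^2 - d*y^2
= 16^2 - 14*10^2
= 256 - 1400
= -1144

-1144


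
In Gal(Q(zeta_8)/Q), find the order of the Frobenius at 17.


The Frobenius at p in Gal(Q(zeta_n)/Q) = (Z/nZ)* is the class of p, so its order is ord_8(17), the smallest k >= 1 with 17^k = 1 mod 8.
n = 8 = 2^3, phi(8) = 4; the order divides phi(n).
Divisors of 4: 1, 2, 4
Repeated squaring mod 8: 17^1 = 1, 17^2 = 1, 17^4 = 1
Test divisors in increasing order:
  k=1: 17^1 = 1 mod 8  <- first divisor giving 1
Order = 1

1


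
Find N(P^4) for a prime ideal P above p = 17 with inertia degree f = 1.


N(P^a) = p^(a*f)
= 17^(4*1)
= 17^4
= 83521

83521


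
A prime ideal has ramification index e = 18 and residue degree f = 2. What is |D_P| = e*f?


|D_P| = e * f
= 18 * 2
= 36

36


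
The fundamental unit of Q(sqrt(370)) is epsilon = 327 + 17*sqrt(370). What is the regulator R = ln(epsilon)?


epsilon = 327 + 17*sqrt(370)
= 654.0015
R = ln(654.0015)
= 6.4831

6.4831


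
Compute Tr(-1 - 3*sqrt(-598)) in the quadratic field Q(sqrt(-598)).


Tr(a + b*sqrt(d)) = (a + b*sqrt(d)) + (a - b*sqrt(d)) = 2a
= 2 * (-1)
= -2

-2


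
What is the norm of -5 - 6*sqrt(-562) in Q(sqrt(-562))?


N(a + b*sqrt(d)) = a^2 - d*b^2
= (-5)^2 - (-562)*(-6)^2
= 25 + 20232
= 20257

20257


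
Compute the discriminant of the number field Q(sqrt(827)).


For K = Q(sqrt(d)) with d squarefree: disc(K) = d if d = 1 mod 4, and disc(K) = 4d if d = 2 or 3 mod 4.
Here d = 827, and d mod 4 = 3.
d = 3 mod 4, not 1 (O_K = Z[sqrt(d)]), so disc(K) = 4d = 4 * (827) = 3308

3308


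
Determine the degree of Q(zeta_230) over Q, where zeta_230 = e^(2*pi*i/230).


The degree equals Euler's totient phi(230).
230 = 2 * 5 * 23
phi(230) = 88

88


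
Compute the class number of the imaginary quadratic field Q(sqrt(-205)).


K = Q(sqrt(-205)). d mod 4 = 3, so D = disc(K) = 4d = -820
h(K) equals the number of primitive reduced positive-definite forms (a, b, c) = a*x^2 + b*x*y + c*y^2 with b^2 - 4ac = D,
where reduced means |b| <= a <= c, with b >= 0 whenever |b| = a or a = c, and primitive means gcd(a, b, c) = 1.
Reduced forces 3a^2 <= |D| = 820, so 1 <= a <= 16; b must have the parity of D, and c = (b^2 - D)/(4a) must be an integer >= a.
Enumerate a = 1..16, b in [-a, a]:
  a=1: (1, 0, 205)  [1]
  a=2: (2, 2, 103)  [1]
  a=3..4: none
  a=5: (5, 0, 41)  [1]
  a=6..9: none
  a=10: (10, 10, 23)  [1]
  a=11: (11, -4, 19), (11, 4, 19)  [2]
  a=12: none
  a=13: (13, -8, 17), (13, 8, 17)  [2]
  a=14..16: none
Total reduced forms: 1 + 1 + 1 + 1 + 2 + 2 = 8
h = 8

8


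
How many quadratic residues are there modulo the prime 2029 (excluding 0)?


For prime p, the number of non-zero quadratic residues is (p-1)/2.
= (2029-1)/2
= 1014

1014


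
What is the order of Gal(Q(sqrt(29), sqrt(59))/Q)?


The 2 square roots of distinct primes are multiplicatively independent over Q,
so [K:Q] = 2^2 and Gal(K/Q) is isomorphic to (Z/2Z)^2.
|Gal| = 2^2 = 4

4


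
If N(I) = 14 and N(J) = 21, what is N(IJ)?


N(IJ) = N(I) * N(J)
= 14 * 21
= 294

294


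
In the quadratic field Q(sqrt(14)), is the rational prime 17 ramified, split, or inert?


K = Q(sqrt(14)). Since d mod 4 = 2, disc(K) = 56.
Check p | disc: 56 mod 17 = 5.
p does not divide disc. Compute Legendre symbol (d/p):
14^((17-1)/2) mod 17 = -1
(d/p) = -1, so p is inert: (p) stays prime with e=1, f=2, g=1.
Therefore p is inert.

inert


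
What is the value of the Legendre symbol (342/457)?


p = 457 is prime, so compute (342/457) with the reciprocity algorithm (Jacobi-symbol steps: pull out 2s via (2/n), flip via reciprocity, reduce):
  pull out 2: (2/457) = +1  (since 457 mod 8 = 1)
  reciprocity: (171/457) -> +(457/171)
  reduce: (115/171)
  reciprocity: (115/171) -> -(171/115)
  reduce: (56/115)
  pull out 2: (2/115) = -1  (since 115 mod 8 = 3)
  pull out 2: (2/115) = -1  (since 115 mod 8 = 3)
  pull out 2: (2/115) = -1  (since 115 mod 8 = 3)
  reciprocity: (7/115) -> -(115/7)
  reduce: (3/7)
  reciprocity: (3/7) -> -(7/3)
  reduce: (1/3)
  (1/3) = 1
Product of signs = 1
(342/457) = 1

1


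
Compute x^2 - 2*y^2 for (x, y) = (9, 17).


x^2 - d*y^2
= 9^2 - 2*17^2
= 81 - 578
= -497

-497


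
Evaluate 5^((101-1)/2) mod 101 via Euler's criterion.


p = 101 is prime and the exponent is (p-1)/2 = 50, so by Euler's criterion 5^50 = (5/101) = +1 or -1 mod 101.
Compute by square-and-multiply:
  50 = 32 + 16 + 2 (binary 110010)
  Repeated squaring mod 101: 5^1 = 5, 5^2 = 25, 5^4 = 19, 5^8 = 58, 5^16 = 31, 5^32 = 52
  5^50 = 5^32 * 5^16 * 5^2 = 52 * 31 * 25 mod 101
    52 * 31 = 1612 = 97 mod 101
    97 * 25 = 2425 = 1 mod 101
  5^50 = 1 mod 101
Result 1: 5 is a quadratic residue mod 101.
5^50 mod 101 = 1

1


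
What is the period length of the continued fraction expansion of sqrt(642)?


Run the CF algorithm for sqrt(642).
a_0 = floor(sqrt(642)) = 25; set m_0=0, q_0=1.
Recurrence: m' = q*a - m,  q' = (d - m'^2)/q,  a' = floor((a_0 + m')/q').
  step 1: m=25, q=17, a=2
  step 2: m=9, q=33, a=1
  step 3: m=24, q=2, a=24
  step 4: m=24, q=33, a=1
  step 5: m=9, q=17, a=2
  step 6: m=25, q=1, a=50
a_6 = 2*a_0 = 50, so the period closes here.
sqrt(642) = [25; 2, 1, 24, 1, 2, 50]
Period length = 6

6


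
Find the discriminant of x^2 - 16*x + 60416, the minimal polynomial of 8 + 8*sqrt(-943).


The element 8 + 8*sqrt(-943) has minimal polynomial:
x^2 - 16*x + 60416
Discriminant = (-16)^2 - 4*(60416)
= 256 - 241664
= -241408

-241408


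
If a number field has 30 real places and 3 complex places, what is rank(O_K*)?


By Dirichlet's unit theorem:
rank = r1 + r2 - 1
= 30 + 3 - 1
= 32

32


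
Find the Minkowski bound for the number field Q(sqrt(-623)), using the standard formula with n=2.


d = -623, d mod 4 = 1, so disc(K) = d = -623; |disc(K)| = 623
Imaginary quadratic field, so n = 2, s = r2 = 1, r1 = 0
M = (n!/n^n) * (4/pi)^s * sqrt(|disc(K)|) = (2!/2^2) * (4/pi)^1 * sqrt(623)
= 0.5 * 1.273240 * 24.959968
= 15.8900

15.8900


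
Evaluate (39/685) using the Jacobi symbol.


Compute (39/685) via quadratic reciprocity:
  reciprocity: (39/685) -> +(685/39)
  reduce: (22/39)
  pull out 2: (2/39) = +1  (since 39 mod 8 = 7)
  reciprocity: (11/39) -> -(39/11)
  reduce: (6/11)
  pull out 2: (2/11) = -1  (since 11 mod 8 = 3)
  reciprocity: (3/11) -> -(11/3)
  reduce: (2/3)
  pull out 2: (2/3) = -1  (since 3 mod 8 = 3)
  (1/3) = 1
Product of signs = 1

1


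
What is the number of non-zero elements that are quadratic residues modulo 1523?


For prime p, the number of non-zero quadratic residues is (p-1)/2.
= (1523-1)/2
= 761

761


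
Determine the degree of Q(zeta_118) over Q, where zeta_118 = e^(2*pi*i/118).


The degree equals Euler's totient phi(118).
118 = 2 * 59
phi(118) = 58

58


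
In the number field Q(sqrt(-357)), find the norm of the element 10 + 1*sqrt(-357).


N(a + b*sqrt(d)) = a^2 - d*b^2
= (10)^2 - (-357)*(1)^2
= 100 + 357
= 457

457


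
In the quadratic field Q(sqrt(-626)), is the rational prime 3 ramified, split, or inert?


K = Q(sqrt(-626)). Since d mod 4 = 2, disc(K) = -2504.
Check p | disc: -2504 mod 3 = 1.
p does not divide disc. Compute Legendre symbol (d/p):
1^((3-1)/2) mod 3 = 1
(d/p) = 1, so p splits: (p) = P*P' with e=1, f=1, g=2.
Therefore p is split.

split


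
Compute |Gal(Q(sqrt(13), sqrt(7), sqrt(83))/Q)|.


The 3 square roots of distinct primes are multiplicatively independent over Q,
so [K:Q] = 2^3 and Gal(K/Q) is isomorphic to (Z/2Z)^3.
|Gal| = 2^3 = 8

8


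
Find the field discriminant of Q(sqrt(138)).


For K = Q(sqrt(d)) with d squarefree: disc(K) = d if d = 1 mod 4, and disc(K) = 4d if d = 2 or 3 mod 4.
Here d = 138, and d mod 4 = 2.
d = 2 mod 4, not 1 (O_K = Z[sqrt(d)]), so disc(K) = 4d = 4 * (138) = 552

552


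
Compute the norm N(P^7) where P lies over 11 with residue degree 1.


N(P^a) = p^(a*f)
= 11^(7*1)
= 11^7
= 19487171

19487171


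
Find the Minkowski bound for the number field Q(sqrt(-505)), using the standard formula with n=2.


d = -505, d mod 4 = 3, so disc(K) = 4d = -2020; |disc(K)| = 2020
Imaginary quadratic field, so n = 2, s = r2 = 1, r1 = 0
M = (n!/n^n) * (4/pi)^s * sqrt(|disc(K)|) = (2!/2^2) * (4/pi)^1 * sqrt(2020)
= 0.5 * 1.273240 * 44.944410
= 28.6125

28.6125


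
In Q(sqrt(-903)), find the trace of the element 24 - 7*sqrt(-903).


Tr(a + b*sqrt(d)) = (a + b*sqrt(d)) + (a - b*sqrt(d)) = 2a
= 2 * (24)
= 48

48


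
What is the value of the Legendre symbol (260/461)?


p = 461 is prime, so compute (260/461) with the reciprocity algorithm (Jacobi-symbol steps: pull out 2s via (2/n), flip via reciprocity, reduce):
  pull out 2: (2/461) = -1  (since 461 mod 8 = 5)
  pull out 2: (2/461) = -1  (since 461 mod 8 = 5)
  reciprocity: (65/461) -> +(461/65)
  reduce: (6/65)
  pull out 2: (2/65) = +1  (since 65 mod 8 = 1)
  reciprocity: (3/65) -> +(65/3)
  reduce: (2/3)
  pull out 2: (2/3) = -1  (since 3 mod 8 = 3)
  (1/3) = 1
Product of signs = -1
(260/461) = -1

-1


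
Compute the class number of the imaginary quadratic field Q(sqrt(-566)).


K = Q(sqrt(-566)). d mod 4 = 2, so D = disc(K) = 4d = -2264
h(K) equals the number of primitive reduced positive-definite forms (a, b, c) = a*x^2 + b*x*y + c*y^2 with b^2 - 4ac = D,
where reduced means |b| <= a <= c, with b >= 0 whenever |b| = a or a = c, and primitive means gcd(a, b, c) = 1.
Reduced forces 3a^2 <= |D| = 2264, so 1 <= a <= 27; b must have the parity of D, and c = (b^2 - D)/(4a) must be an integer >= a.
Enumerate a = 1..27, b in [-a, a]:
  a=1: (1, 0, 566)  [1]
  a=2: (2, 0, 283)  [1]
  a=3: (3, -2, 189), (3, 2, 189)  [2]
  a=4: none
  a=5: (5, -4, 114), (5, 4, 114)  [2]
  a=6: (6, -4, 95), (6, 4, 95)  [2]
  a=7: (7, -2, 81), (7, 2, 81)  [2]
  a=8: none
  a=9: (9, -2, 63), (9, 2, 63)  [2]
  a=10: (10, -4, 57), (10, 4, 57)  [2]
  a=11..13: none
  a=14: (14, -12, 43), (14, 12, 43)  [2]
  a=15: (15, -14, 41), (15, -4, 38), (15, 4, 38), (15, 14, 41)  [4]
  a=16..17: none
  a=18: (18, -16, 35), (18, 16, 35)  [2]
  a=19: (19, -4, 30), (19, 4, 30)  [2]
  a=20: none
  a=21: (21, -16, 30), (21, -2, 27), (21, 2, 27), (21, 16, 30)  [4]
  a=22: none
  a=23: (23, -6, 25), (23, 6, 25)  [2]
  a=24..27: none
Total reduced forms: 1 + 1 + 2 + 2 + 2 + 2 + 2 + 2 + 2 + 4 + 2 + 2 + 4 + 2 = 30
h = 30

30


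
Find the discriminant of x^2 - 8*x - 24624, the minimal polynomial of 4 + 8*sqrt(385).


The element 4 + 8*sqrt(385) has minimal polynomial:
x^2 - 8*x - 24624
Discriminant = (-8)^2 - 4*(-24624)
= 64 + 98496
= 98560

98560


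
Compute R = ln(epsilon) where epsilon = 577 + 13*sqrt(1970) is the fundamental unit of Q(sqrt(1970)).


epsilon = 577 + 13*sqrt(1970)
= 1154.0009
R = ln(1154.0009)
= 7.0510

7.0510


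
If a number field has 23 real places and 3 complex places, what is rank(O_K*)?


By Dirichlet's unit theorem:
rank = r1 + r2 - 1
= 23 + 3 - 1
= 25

25


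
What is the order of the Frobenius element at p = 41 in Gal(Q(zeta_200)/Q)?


The Frobenius at p in Gal(Q(zeta_n)/Q) = (Z/nZ)* is the class of p, so its order is ord_200(41), the smallest k >= 1 with 41^k = 1 mod 200.
n = 200 = 2^3 * 5^2, phi(200) = 80; the order divides phi(n).
Divisors of 80: 1, 2, 4, 5, 8, 10, 16, 20, 40, 80
Repeated squaring mod 200: 41^1 = 41, 41^2 = 81, 41^4 = 161, 41^8 = 121, 41^16 = 41, 41^32 = 81, 41^64 = 161
Test divisors in increasing order:
  k=1: 41^1 = 41 mod 200
  k=2: 41^2 = 81 mod 200
  k=4: 41^4 = 161 mod 200
  k=5: 41^5 = 161 * 41 = 1 mod 200  <- first divisor giving 1
Order = 5

5


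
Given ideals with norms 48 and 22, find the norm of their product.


N(IJ) = N(I) * N(J)
= 48 * 22
= 1056

1056


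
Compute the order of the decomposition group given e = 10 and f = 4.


|D_P| = e * f
= 10 * 4
= 40

40


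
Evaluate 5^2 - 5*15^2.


x^2 - d*y^2
= 5^2 - 5*15^2
= 25 - 1125
= -1100

-1100


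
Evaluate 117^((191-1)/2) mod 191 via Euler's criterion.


p = 191 is prime and the exponent is (p-1)/2 = 95, so by Euler's criterion 117^95 = (117/191) = +1 or -1 mod 191.
Compute by square-and-multiply:
  95 = 64 + 16 + 8 + 4 + 2 + 1 (binary 1011111)
  Repeated squaring mod 191: 117^1 = 117, 117^2 = 128, 117^4 = 149, 117^8 = 45, 117^16 = 115, 117^32 = 46, 117^64 = 15
  117^95 = 117^64 * 117^16 * 117^8 * 117^4 * 117^2 * 117^1 = 15 * 115 * 45 * 149 * 128 * 117 mod 191
    15 * 115 = 1725 = 6 mod 191
    6 * 45 = 270 = 79 mod 191
    79 * 149 = 11771 = 120 mod 191
    120 * 128 = 15360 = 80 mod 191
    80 * 117 = 9360 = 1 mod 191
  117^95 = 1 mod 191
Result 1: 117 is a quadratic residue mod 191.
117^95 mod 191 = 1

1


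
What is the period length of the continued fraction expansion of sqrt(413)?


Run the CF algorithm for sqrt(413).
a_0 = floor(sqrt(413)) = 20; set m_0=0, q_0=1.
Recurrence: m' = q*a - m,  q' = (d - m'^2)/q,  a' = floor((a_0 + m')/q').
  step 1: m=20, q=13, a=3
  step 2: m=19, q=4, a=9
  step 3: m=17, q=31, a=1
  step 4: m=14, q=7, a=4
  step 5: m=14, q=31, a=1
  step 6: m=17, q=4, a=9
  step 7: m=19, q=13, a=3
  step 8: m=20, q=1, a=40
a_8 = 2*a_0 = 40, so the period closes here.
sqrt(413) = [20; 3, 9, 1, 4, 1, 9, 3, 40]
Period length = 8

8


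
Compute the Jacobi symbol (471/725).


Compute (471/725) via quadratic reciprocity:
  reciprocity: (471/725) -> +(725/471)
  reduce: (254/471)
  pull out 2: (2/471) = +1  (since 471 mod 8 = 7)
  reciprocity: (127/471) -> -(471/127)
  reduce: (90/127)
  pull out 2: (2/127) = +1  (since 127 mod 8 = 7)
  reciprocity: (45/127) -> +(127/45)
  reduce: (37/45)
  reciprocity: (37/45) -> +(45/37)
  reduce: (8/37)
  pull out 2: (2/37) = -1  (since 37 mod 8 = 5)
  pull out 2: (2/37) = -1  (since 37 mod 8 = 5)
  pull out 2: (2/37) = -1  (since 37 mod 8 = 5)
  (1/37) = 1
Product of signs = 1

1


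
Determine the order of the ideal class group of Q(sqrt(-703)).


K = Q(sqrt(-703)). d mod 4 = 1, so D = disc(K) = d = -703
h(K) equals the number of primitive reduced positive-definite forms (a, b, c) = a*x^2 + b*x*y + c*y^2 with b^2 - 4ac = D,
where reduced means |b| <= a <= c, with b >= 0 whenever |b| = a or a = c, and primitive means gcd(a, b, c) = 1.
Reduced forces 3a^2 <= |D| = 703, so 1 <= a <= 15; b must have the parity of D, and c = (b^2 - D)/(4a) must be an integer >= a.
Enumerate a = 1..15, b in [-a, a]:
  a=1: (1, 1, 176)  [1]
  a=2: (2, -1, 88), (2, 1, 88)  [2]
  a=3: none
  a=4: (4, -1, 44), (4, 1, 44)  [2]
  a=5..6: none
  a=7: (7, -5, 26), (7, 5, 26)  [2]
  a=8: (8, -1, 22), (8, 1, 22)  [2]
  a=9..10: none
  a=11: (11, -1, 16), (11, 1, 16)  [2]
  a=12: none
  a=13: (13, -5, 14), (13, 5, 14)  [2]
  a=14: (14, 9, 14)  [1]
  a=15: none
Total reduced forms: 1 + 2 + 2 + 2 + 2 + 2 + 2 + 1 = 14
h = 14

14


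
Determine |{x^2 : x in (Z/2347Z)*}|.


For prime p, the number of non-zero quadratic residues is (p-1)/2.
= (2347-1)/2
= 1173

1173


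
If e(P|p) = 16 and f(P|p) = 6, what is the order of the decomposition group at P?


|D_P| = e * f
= 16 * 6
= 96

96


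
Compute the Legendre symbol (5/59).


p = 59 is prime, so compute (5/59) with the reciprocity algorithm (Jacobi-symbol steps: pull out 2s via (2/n), flip via reciprocity, reduce):
  reciprocity: (5/59) -> +(59/5)
  reduce: (4/5)
  pull out 2: (2/5) = -1  (since 5 mod 8 = 5)
  pull out 2: (2/5) = -1  (since 5 mod 8 = 5)
  (1/5) = 1
Product of signs = 1
(5/59) = 1

1


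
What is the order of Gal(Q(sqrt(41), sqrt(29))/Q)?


The 2 square roots of distinct primes are multiplicatively independent over Q,
so [K:Q] = 2^2 and Gal(K/Q) is isomorphic to (Z/2Z)^2.
|Gal| = 2^2 = 4

4


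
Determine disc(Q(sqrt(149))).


For K = Q(sqrt(d)) with d squarefree: disc(K) = d if d = 1 mod 4, and disc(K) = 4d if d = 2 or 3 mod 4.
Here d = 149, and d mod 4 = 1.
d = 1 mod 4 (O_K = Z[(1+sqrt(d))/2]), so disc(K) = d = 149

149


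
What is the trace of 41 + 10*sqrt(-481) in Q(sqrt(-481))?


Tr(a + b*sqrt(d)) = (a + b*sqrt(d)) + (a - b*sqrt(d)) = 2a
= 2 * (41)
= 82

82


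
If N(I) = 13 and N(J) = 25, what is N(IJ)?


N(IJ) = N(I) * N(J)
= 13 * 25
= 325

325


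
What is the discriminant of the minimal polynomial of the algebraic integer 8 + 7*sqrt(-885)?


The element 8 + 7*sqrt(-885) has minimal polynomial:
x^2 - 16*x + 43429
Discriminant = (-16)^2 - 4*(43429)
= 256 - 173716
= -173460

-173460


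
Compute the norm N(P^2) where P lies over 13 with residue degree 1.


N(P^a) = p^(a*f)
= 13^(2*1)
= 13^2
= 169

169


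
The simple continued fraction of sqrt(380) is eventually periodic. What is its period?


Run the CF algorithm for sqrt(380).
a_0 = floor(sqrt(380)) = 19; set m_0=0, q_0=1.
Recurrence: m' = q*a - m,  q' = (d - m'^2)/q,  a' = floor((a_0 + m')/q').
  step 1: m=19, q=19, a=2
  step 2: m=19, q=1, a=38
a_2 = 2*a_0 = 38, so the period closes here.
sqrt(380) = [19; 2, 38]
Period length = 2

2


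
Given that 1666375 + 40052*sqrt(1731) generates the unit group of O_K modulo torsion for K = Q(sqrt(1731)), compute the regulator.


epsilon = 1666375 + 40052*sqrt(1731)
= 3.3327e+06
R = ln(3.3327e+06)
= 15.0193

15.0193


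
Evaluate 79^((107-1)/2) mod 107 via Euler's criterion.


p = 107 is prime and the exponent is (p-1)/2 = 53, so by Euler's criterion 79^53 = (79/107) = +1 or -1 mod 107.
Compute by square-and-multiply:
  53 = 32 + 16 + 4 + 1 (binary 110101)
  Repeated squaring mod 107: 79^1 = 79, 79^2 = 35, 79^4 = 48, 79^8 = 57, 79^16 = 39, 79^32 = 23
  79^53 = 79^32 * 79^16 * 79^4 * 79^1 = 23 * 39 * 48 * 79 mod 107
    23 * 39 = 897 = 41 mod 107
    41 * 48 = 1968 = 42 mod 107
    42 * 79 = 3318 = 1 mod 107
  79^53 = 1 mod 107
Result 1: 79 is a quadratic residue mod 107.
79^53 mod 107 = 1

1


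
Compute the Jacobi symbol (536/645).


Compute (536/645) via quadratic reciprocity:
  pull out 2: (2/645) = -1  (since 645 mod 8 = 5)
  pull out 2: (2/645) = -1  (since 645 mod 8 = 5)
  pull out 2: (2/645) = -1  (since 645 mod 8 = 5)
  reciprocity: (67/645) -> +(645/67)
  reduce: (42/67)
  pull out 2: (2/67) = -1  (since 67 mod 8 = 3)
  reciprocity: (21/67) -> +(67/21)
  reduce: (4/21)
  pull out 2: (2/21) = -1  (since 21 mod 8 = 5)
  pull out 2: (2/21) = -1  (since 21 mod 8 = 5)
  (1/21) = 1
Product of signs = 1

1


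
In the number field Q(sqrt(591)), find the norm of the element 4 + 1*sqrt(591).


N(a + b*sqrt(d)) = a^2 - d*b^2
= (4)^2 - (591)*(1)^2
= 16 - 591
= -575

-575


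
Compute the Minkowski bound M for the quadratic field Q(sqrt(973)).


d = 973, d mod 4 = 1, so disc(K) = d = 973; |disc(K)| = 973
Real quadratic field, so n = 2, s = r2 = 0, r1 = 2
M = (n!/n^n) * (4/pi)^s * sqrt(|disc(K)|) = (2!/2^2) * (4/pi)^0 * sqrt(973)
= 0.5 * 1.000000 * 31.192948
= 15.5965

15.5965


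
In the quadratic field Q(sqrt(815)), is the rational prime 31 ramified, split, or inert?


K = Q(sqrt(815)). Since d mod 4 = 3, disc(K) = 3260.
Check p | disc: 3260 mod 31 = 5.
p does not divide disc. Compute Legendre symbol (d/p):
9^((31-1)/2) mod 31 = 1
(d/p) = 1, so p splits: (p) = P*P' with e=1, f=1, g=2.
Therefore p is split.

split


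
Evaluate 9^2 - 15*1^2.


x^2 - d*y^2
= 9^2 - 15*1^2
= 81 - 15
= 66

66


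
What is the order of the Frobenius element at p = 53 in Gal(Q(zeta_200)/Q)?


The Frobenius at p in Gal(Q(zeta_n)/Q) = (Z/nZ)* is the class of p, so its order is ord_200(53), the smallest k >= 1 with 53^k = 1 mod 200.
n = 200 = 2^3 * 5^2, phi(200) = 80; the order divides phi(n).
Divisors of 80: 1, 2, 4, 5, 8, 10, 16, 20, 40, 80
Repeated squaring mod 200: 53^1 = 53, 53^2 = 9, 53^4 = 81, 53^8 = 161, 53^16 = 121, 53^32 = 41, 53^64 = 81
Test divisors in increasing order:
  k=1: 53^1 = 53 mod 200
  k=2: 53^2 = 9 mod 200
  k=4: 53^4 = 81 mod 200
  k=5: 53^5 = 81 * 53 = 93 mod 200
  k=8: 53^8 = 161 mod 200
  k=10: 53^10 = 161 * 9 = 49 mod 200
  k=16: 53^16 = 121 mod 200
  k=20: 53^20 = 121 * 81 = 1 mod 200  <- first divisor giving 1
Order = 20

20


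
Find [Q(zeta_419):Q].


The degree equals Euler's totient phi(419).
419 = 419
phi(419) = 418

418


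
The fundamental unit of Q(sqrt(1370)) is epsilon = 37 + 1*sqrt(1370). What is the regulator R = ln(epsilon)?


epsilon = 37 + 1*sqrt(1370)
= 74.0135
R = ln(74.0135)
= 4.3042

4.3042


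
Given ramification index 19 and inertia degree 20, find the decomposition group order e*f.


|D_P| = e * f
= 19 * 20
= 380

380


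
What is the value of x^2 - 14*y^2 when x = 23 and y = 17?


x^2 - d*y^2
= 23^2 - 14*17^2
= 529 - 4046
= -3517

-3517


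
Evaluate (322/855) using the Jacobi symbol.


Compute (322/855) via quadratic reciprocity:
  pull out 2: (2/855) = +1  (since 855 mod 8 = 7)
  reciprocity: (161/855) -> +(855/161)
  reduce: (50/161)
  pull out 2: (2/161) = +1  (since 161 mod 8 = 1)
  reciprocity: (25/161) -> +(161/25)
  reduce: (11/25)
  reciprocity: (11/25) -> +(25/11)
  reduce: (3/11)
  reciprocity: (3/11) -> -(11/3)
  reduce: (2/3)
  pull out 2: (2/3) = -1  (since 3 mod 8 = 3)
  (1/3) = 1
Product of signs = 1

1


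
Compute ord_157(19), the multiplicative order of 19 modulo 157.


We want ord_157(19), the smallest k >= 1 with 19^k = 1 mod 157.
n = 157 = 157, phi(157) = 156; the order divides phi(n).
Divisors of 156: 1, 2, 3, 4, 6, 12, 13, 26, 39, 52, 78, 156
Repeated squaring mod 157: 19^1 = 19, 19^2 = 47, 19^4 = 11, 19^8 = 121, 19^16 = 40, 19^32 = 30, 19^64 = 115, 19^128 = 37
Test divisors in increasing order:
  k=1: 19^1 = 19 mod 157
  k=2: 19^2 = 47 mod 157
  k=3: 19^3 = 47 * 19 = 108 mod 157
  k=4: 19^4 = 11 mod 157
  k=6: 19^6 = 11 * 47 = 46 mod 157
  k=12: 19^12 = 121 * 11 = 75 mod 157
  k=13: 19^13 = 121 * 11 * 19 = 12 mod 157
  k=26: 19^26 = 40 * 121 * 47 = 144 mod 157
  k=39: 19^39 = 30 * 11 * 47 * 19 = 1 mod 157  <- first divisor giving 1
Order = 39

39


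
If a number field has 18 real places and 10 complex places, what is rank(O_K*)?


By Dirichlet's unit theorem:
rank = r1 + r2 - 1
= 18 + 10 - 1
= 27

27


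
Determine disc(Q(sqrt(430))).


For K = Q(sqrt(d)) with d squarefree: disc(K) = d if d = 1 mod 4, and disc(K) = 4d if d = 2 or 3 mod 4.
Here d = 430, and d mod 4 = 2.
d = 2 mod 4, not 1 (O_K = Z[sqrt(d)]), so disc(K) = 4d = 4 * (430) = 1720

1720


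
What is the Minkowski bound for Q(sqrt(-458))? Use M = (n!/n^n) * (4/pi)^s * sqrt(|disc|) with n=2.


d = -458, d mod 4 = 2, so disc(K) = 4d = -1832; |disc(K)| = 1832
Imaginary quadratic field, so n = 2, s = r2 = 1, r1 = 0
M = (n!/n^n) * (4/pi)^s * sqrt(|disc(K)|) = (2!/2^2) * (4/pi)^1 * sqrt(1832)
= 0.5 * 1.273240 * 42.801869
= 27.2485

27.2485


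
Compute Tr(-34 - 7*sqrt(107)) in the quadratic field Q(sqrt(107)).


Tr(a + b*sqrt(d)) = (a + b*sqrt(d)) + (a - b*sqrt(d)) = 2a
= 2 * (-34)
= -68

-68


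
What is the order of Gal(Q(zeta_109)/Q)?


|Gal(Q(zeta_109)/Q)| = phi(109)
= 108

108


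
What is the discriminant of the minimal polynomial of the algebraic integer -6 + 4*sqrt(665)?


The element -6 + 4*sqrt(665) has minimal polynomial:
x^2 + 12*x - 10604
Discriminant = (12)^2 - 4*(-10604)
= 144 + 42416
= 42560

42560


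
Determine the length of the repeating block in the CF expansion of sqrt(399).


Run the CF algorithm for sqrt(399).
a_0 = floor(sqrt(399)) = 19; set m_0=0, q_0=1.
Recurrence: m' = q*a - m,  q' = (d - m'^2)/q,  a' = floor((a_0 + m')/q').
  step 1: m=19, q=38, a=1
  step 2: m=19, q=1, a=38
a_2 = 2*a_0 = 38, so the period closes here.
sqrt(399) = [19; 1, 38]
Period length = 2

2


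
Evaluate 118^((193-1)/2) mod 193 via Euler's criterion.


p = 193 is prime and the exponent is (p-1)/2 = 96, so by Euler's criterion 118^96 = (118/193) = +1 or -1 mod 193.
Compute by square-and-multiply:
  96 = 64 + 32 (binary 1100000)
  Repeated squaring mod 193: 118^1 = 118, 118^2 = 28, 118^4 = 12, 118^8 = 144, 118^16 = 85, 118^32 = 84, 118^64 = 108
  118^96 = 118^64 * 118^32 = 108 * 84 mod 193
    108 * 84 = 9072 = 1 mod 193
  118^96 = 1 mod 193
Result 1: 118 is a quadratic residue mod 193.
118^96 mod 193 = 1

1


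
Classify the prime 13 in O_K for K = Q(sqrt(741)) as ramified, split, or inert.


K = Q(sqrt(741)). Since d mod 4 = 1, disc(K) = 741.
Check p | disc: 741 mod 13 = 0.
p divides disc, so p ramifies: (p) = P^2 with e=2, f=1, g=1.
Therefore p is ramified.

ramified


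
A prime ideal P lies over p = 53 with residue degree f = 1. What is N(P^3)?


N(P^a) = p^(a*f)
= 53^(3*1)
= 53^3
= 148877

148877


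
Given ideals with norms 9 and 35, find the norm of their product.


N(IJ) = N(I) * N(J)
= 9 * 35
= 315

315


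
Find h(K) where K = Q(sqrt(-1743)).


K = Q(sqrt(-1743)). d mod 4 = 1, so D = disc(K) = d = -1743
h(K) equals the number of primitive reduced positive-definite forms (a, b, c) = a*x^2 + b*x*y + c*y^2 with b^2 - 4ac = D,
where reduced means |b| <= a <= c, with b >= 0 whenever |b| = a or a = c, and primitive means gcd(a, b, c) = 1.
Reduced forces 3a^2 <= |D| = 1743, so 1 <= a <= 24; b must have the parity of D, and c = (b^2 - D)/(4a) must be an integer >= a.
Enumerate a = 1..24, b in [-a, a]:
  a=1: (1, 1, 436)  [1]
  a=2: (2, -1, 218), (2, 1, 218)  [2]
  a=3: (3, 3, 146)  [1]
  a=4: (4, -1, 109), (4, 1, 109)  [2]
  a=5: none
  a=6: (6, -3, 73), (6, 3, 73)  [2]
  a=7: (7, 7, 64)  [1]
  a=8: (8, -7, 56), (8, 7, 56)  [2]
  a=9..11: none
  a=12: (12, -9, 38), (12, 9, 38)  [2]
  a=13: (13, -5, 34), (13, 5, 34)  [2]
  a=14: (14, -7, 32), (14, 7, 32)  [2]
  a=15: none
  a=16: (16, -7, 28), (16, 7, 28)  [2]
  a=17: (17, -5, 26), (17, 5, 26)  [2]
  a=18: none
  a=19: (19, -9, 24), (19, 9, 24)  [2]
  a=20: none
  a=21: (21, 21, 26)  [1]
  a=22..24: none
Total reduced forms: 1 + 2 + 1 + 2 + 2 + 1 + 2 + 2 + 2 + 2 + 2 + 2 + 2 + 1 = 24
h = 24

24


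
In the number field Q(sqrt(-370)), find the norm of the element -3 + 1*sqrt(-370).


N(a + b*sqrt(d)) = a^2 - d*b^2
= (-3)^2 - (-370)*(1)^2
= 9 + 370
= 379

379


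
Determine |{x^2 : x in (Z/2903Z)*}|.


For prime p, the number of non-zero quadratic residues is (p-1)/2.
= (2903-1)/2
= 1451

1451


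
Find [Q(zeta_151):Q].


The degree equals Euler's totient phi(151).
151 = 151
phi(151) = 150

150


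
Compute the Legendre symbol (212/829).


p = 829 is prime, so compute (212/829) with the reciprocity algorithm (Jacobi-symbol steps: pull out 2s via (2/n), flip via reciprocity, reduce):
  pull out 2: (2/829) = -1  (since 829 mod 8 = 5)
  pull out 2: (2/829) = -1  (since 829 mod 8 = 5)
  reciprocity: (53/829) -> +(829/53)
  reduce: (34/53)
  pull out 2: (2/53) = -1  (since 53 mod 8 = 5)
  reciprocity: (17/53) -> +(53/17)
  reduce: (2/17)
  pull out 2: (2/17) = +1  (since 17 mod 8 = 1)
  (1/17) = 1
Product of signs = -1
(212/829) = -1

-1


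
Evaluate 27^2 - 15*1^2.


x^2 - d*y^2
= 27^2 - 15*1^2
= 729 - 15
= 714

714


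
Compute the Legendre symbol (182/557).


p = 557 is prime, so compute (182/557) with the reciprocity algorithm (Jacobi-symbol steps: pull out 2s via (2/n), flip via reciprocity, reduce):
  pull out 2: (2/557) = -1  (since 557 mod 8 = 5)
  reciprocity: (91/557) -> +(557/91)
  reduce: (11/91)
  reciprocity: (11/91) -> -(91/11)
  reduce: (3/11)
  reciprocity: (3/11) -> -(11/3)
  reduce: (2/3)
  pull out 2: (2/3) = -1  (since 3 mod 8 = 3)
  (1/3) = 1
Product of signs = 1
(182/557) = 1

1


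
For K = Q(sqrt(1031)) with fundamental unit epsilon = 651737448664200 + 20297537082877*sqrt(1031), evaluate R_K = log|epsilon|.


epsilon = 651737448664200 + 20297537082877*sqrt(1031)
= 1.3035e+15
R = ln(1.3035e+15)
= 34.8038

34.8038


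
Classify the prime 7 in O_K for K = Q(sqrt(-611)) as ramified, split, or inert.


K = Q(sqrt(-611)). Since d mod 4 = 1, disc(K) = -611.
Check p | disc: -611 mod 7 = 5.
p does not divide disc. Compute Legendre symbol (d/p):
5^((7-1)/2) mod 7 = -1
(d/p) = -1, so p is inert: (p) stays prime with e=1, f=2, g=1.
Therefore p is inert.

inert


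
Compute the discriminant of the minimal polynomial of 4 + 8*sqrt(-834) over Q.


The element 4 + 8*sqrt(-834) has minimal polynomial:
x^2 - 8*x + 53392
Discriminant = (-8)^2 - 4*(53392)
= 64 - 213568
= -213504

-213504


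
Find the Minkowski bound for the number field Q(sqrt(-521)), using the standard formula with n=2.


d = -521, d mod 4 = 3, so disc(K) = 4d = -2084; |disc(K)| = 2084
Imaginary quadratic field, so n = 2, s = r2 = 1, r1 = 0
M = (n!/n^n) * (4/pi)^s * sqrt(|disc(K)|) = (2!/2^2) * (4/pi)^1 * sqrt(2084)
= 0.5 * 1.273240 * 45.650849
= 29.0622

29.0622


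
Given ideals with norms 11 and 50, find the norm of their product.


N(IJ) = N(I) * N(J)
= 11 * 50
= 550

550


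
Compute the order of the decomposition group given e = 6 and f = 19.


|D_P| = e * f
= 6 * 19
= 114

114


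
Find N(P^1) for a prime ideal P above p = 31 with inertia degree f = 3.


N(P^a) = p^(a*f)
= 31^(1*3)
= 31^3
= 29791

29791


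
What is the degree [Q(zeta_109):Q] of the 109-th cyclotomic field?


The degree equals Euler's totient phi(109).
109 = 109
phi(109) = 108

108


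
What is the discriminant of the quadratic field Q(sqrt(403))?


For K = Q(sqrt(d)) with d squarefree: disc(K) = d if d = 1 mod 4, and disc(K) = 4d if d = 2 or 3 mod 4.
Here d = 403, and d mod 4 = 3.
d = 3 mod 4, not 1 (O_K = Z[sqrt(d)]), so disc(K) = 4d = 4 * (403) = 1612

1612


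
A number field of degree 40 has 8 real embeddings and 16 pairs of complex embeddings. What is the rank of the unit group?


By Dirichlet's unit theorem:
rank = r1 + r2 - 1
= 8 + 16 - 1
= 23

23


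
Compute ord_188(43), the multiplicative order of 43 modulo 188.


We want ord_188(43), the smallest k >= 1 with 43^k = 1 mod 188.
n = 188 = 2^2 * 47, phi(188) = 92; the order divides phi(n).
Divisors of 92: 1, 2, 4, 23, 46, 92
Repeated squaring mod 188: 43^1 = 43, 43^2 = 157, 43^4 = 21, 43^8 = 65, 43^16 = 89, 43^32 = 25, 43^64 = 61
Test divisors in increasing order:
  k=1: 43^1 = 43 mod 188
  k=2: 43^2 = 157 mod 188
  k=4: 43^4 = 21 mod 188
  k=23: 43^23 = 89 * 21 * 157 * 43 = 187 mod 188
  k=46: 43^46 = 25 * 65 * 21 * 157 = 1 mod 188  <- first divisor giving 1
Order = 46

46


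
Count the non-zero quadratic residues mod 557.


For prime p, the number of non-zero quadratic residues is (p-1)/2.
= (557-1)/2
= 278

278


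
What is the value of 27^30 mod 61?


p = 61 is prime and the exponent is (p-1)/2 = 30, so by Euler's criterion 27^30 = (27/61) = +1 or -1 mod 61.
Compute by square-and-multiply:
  30 = 16 + 8 + 4 + 2 (binary 11110)
  Repeated squaring mod 61: 27^1 = 27, 27^2 = 58, 27^4 = 9, 27^8 = 20, 27^16 = 34
  27^30 = 27^16 * 27^8 * 27^4 * 27^2 = 34 * 20 * 9 * 58 mod 61
    34 * 20 = 680 = 9 mod 61
    9 * 9 = 81 = 20 mod 61
    20 * 58 = 1160 = 1 mod 61
  27^30 = 1 mod 61
Result 1: 27 is a quadratic residue mod 61.
27^30 mod 61 = 1

1


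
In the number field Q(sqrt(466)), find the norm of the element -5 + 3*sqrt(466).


N(a + b*sqrt(d)) = a^2 - d*b^2
= (-5)^2 - (466)*(3)^2
= 25 - 4194
= -4169

-4169


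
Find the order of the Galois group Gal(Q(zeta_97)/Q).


|Gal(Q(zeta_97)/Q)| = phi(97)
= 96

96


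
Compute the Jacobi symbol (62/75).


Compute (62/75) via quadratic reciprocity:
  pull out 2: (2/75) = -1  (since 75 mod 8 = 3)
  reciprocity: (31/75) -> -(75/31)
  reduce: (13/31)
  reciprocity: (13/31) -> +(31/13)
  reduce: (5/13)
  reciprocity: (5/13) -> +(13/5)
  reduce: (3/5)
  reciprocity: (3/5) -> +(5/3)
  reduce: (2/3)
  pull out 2: (2/3) = -1  (since 3 mod 8 = 3)
  (1/3) = 1
Product of signs = -1

-1


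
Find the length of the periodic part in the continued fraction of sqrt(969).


Run the CF algorithm for sqrt(969).
a_0 = floor(sqrt(969)) = 31; set m_0=0, q_0=1.
Recurrence: m' = q*a - m,  q' = (d - m'^2)/q,  a' = floor((a_0 + m')/q').
  step 1: m=31, q=8, a=7
  step 2: m=25, q=43, a=1
  step 3: m=18, q=15, a=3
  step 4: m=27, q=16, a=3
  step 5: m=21, q=33, a=1
  step 6: m=12, q=25, a=1
  step 7: m=13, q=32, a=1
  step 8: m=19, q=19, a=2
  step 9: m=19, q=32, a=1
  step 10: m=13, q=25, a=1
  step 11: m=12, q=33, a=1
  step 12: m=21, q=16, a=3
  step 13: m=27, q=15, a=3
  step 14: m=18, q=43, a=1
  step 15: m=25, q=8, a=7
  step 16: m=31, q=1, a=62
a_16 = 2*a_0 = 62, so the period closes here.
sqrt(969) = [31; 7, 1, 3, 3, 1, 1, 1, 2, 1, 1, 1, 3, 3, 1, 7, 62]
Period length = 16

16
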